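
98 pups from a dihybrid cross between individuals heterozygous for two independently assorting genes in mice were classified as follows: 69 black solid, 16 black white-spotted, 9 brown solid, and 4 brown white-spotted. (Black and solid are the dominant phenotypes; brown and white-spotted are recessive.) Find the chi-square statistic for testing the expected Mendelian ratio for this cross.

A dihybrid F₂ with independent assortment and complete dominance at both loci gives a 9:3:3:1 phenotypic ratio.
Expected counts for N = 98 under a 9:3:3:1 ratio (total parts = 16):
  black solid: 98 × 9/16 = 55.125
  black white-spotted: 98 × 3/16 = 18.375
  brown solid: 98 × 3/16 = 18.375
  brown white-spotted: 98 × 1/16 = 6.125
χ² = Σ (O − E)² / E
  black solid: (69 − 55.125)² / 55.125 = 3.4923
  black white-spotted: (16 − 18.375)² / 18.375 = 0.3070
  brown solid: (9 − 18.375)² / 18.375 = 4.7832
  brown white-spotted: (4 − 6.125)² / 6.125 = 0.7372
χ² = 3.4923 + 0.3070 + 4.7832 + 0.7372 = 9.3197 ≈ 9.320

9.320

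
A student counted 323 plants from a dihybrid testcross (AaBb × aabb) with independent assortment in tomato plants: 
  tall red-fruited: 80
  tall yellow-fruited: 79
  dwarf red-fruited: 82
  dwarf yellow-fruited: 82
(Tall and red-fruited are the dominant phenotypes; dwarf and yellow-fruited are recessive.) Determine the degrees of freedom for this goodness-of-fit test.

A dihybrid testcross with independent assortment gives a 1:1:1:1 ratio.
A goodness-of-fit test with 4 phenotype classes has df = 4 − 1 = 3.

3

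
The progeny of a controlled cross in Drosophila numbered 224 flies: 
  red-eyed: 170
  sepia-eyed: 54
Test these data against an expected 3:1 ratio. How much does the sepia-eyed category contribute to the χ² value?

The 3:1 ratio has 4 parts, so with N = 224 the expected counts are:
  red-eyed: 224 × 3/4 = 168
  sepia-eyed: 224 × 1/4 = 56
Contribution of sepia-eyed: (54 − 56)² / 56 = 0.0714

0.071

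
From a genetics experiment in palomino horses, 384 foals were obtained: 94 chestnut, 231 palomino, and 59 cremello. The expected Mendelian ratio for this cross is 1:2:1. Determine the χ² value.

Expected counts for N = 384 under a 1:2:1 ratio (total parts = 4):
  chestnut: 384 × 1/4 = 96
  palomino: 384 × 2/4 = 192
  cremello: 384 × 1/4 = 96
χ² = Σ (O − E)² / E
  chestnut: (94 − 96)² / 96 = 0.0417
  palomino: (231 − 192)² / 192 = 7.9219
  cremello: (59 − 96)² / 96 = 14.2604
χ² = 0.0417 + 7.9219 + 14.2604 = 22.224

22.224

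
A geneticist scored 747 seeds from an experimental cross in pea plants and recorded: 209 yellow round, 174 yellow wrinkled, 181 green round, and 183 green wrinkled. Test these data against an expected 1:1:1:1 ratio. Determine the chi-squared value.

3.774

The 1:1:1:1 ratio has 4 parts, so with N = 747 the expected counts are:
  yellow round: 747 × 1/4 = 186.75
  yellow wrinkled: 747 × 1/4 = 186.75
  green round: 747 × 1/4 = 186.75
  green wrinkled: 747 × 1/4 = 186.75
χ² = Σ (O − E)² / E
  yellow round: (209 − 186.75)² / 186.75 = 2.6509
  yellow wrinkled: (174 − 186.75)² / 186.75 = 0.8705
  green round: (181 − 186.75)² / 186.75 = 0.1770
  green wrinkled: (183 − 186.75)² / 186.75 = 0.0753
χ² = 2.6509 + 0.8705 + 0.1770 + 0.0753 = 3.7737 ≈ 3.774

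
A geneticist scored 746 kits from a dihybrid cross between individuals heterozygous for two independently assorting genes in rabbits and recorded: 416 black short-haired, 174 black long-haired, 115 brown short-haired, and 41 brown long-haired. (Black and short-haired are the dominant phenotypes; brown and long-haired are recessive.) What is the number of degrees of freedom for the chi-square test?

3

A dihybrid F₂ with independent assortment and complete dominance at both loci gives a 9:3:3:1 phenotypic ratio.
A goodness-of-fit test with 4 phenotype classes has df = 4 − 1 = 3.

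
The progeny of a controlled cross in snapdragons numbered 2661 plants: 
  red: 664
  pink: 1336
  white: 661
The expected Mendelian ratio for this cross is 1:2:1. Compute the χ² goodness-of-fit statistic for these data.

0.052

The 1:2:1 ratio has 4 parts, so with N = 2661 the expected counts are:
  red: 2661 × 1/4 = 665.25
  pink: 2661 × 2/4 = 1330.5
  white: 2661 × 1/4 = 665.25
χ² = Σ (O − E)² / E
  red: (664 − 665.25)² / 665.25 = 0.0023
  pink: (1336 − 1330.5)² / 1330.5 = 0.0227
  white: (661 − 665.25)² / 665.25 = 0.0272
χ² = 0.0023 + 0.0227 + 0.0272 = 0.0522 ≈ 0.052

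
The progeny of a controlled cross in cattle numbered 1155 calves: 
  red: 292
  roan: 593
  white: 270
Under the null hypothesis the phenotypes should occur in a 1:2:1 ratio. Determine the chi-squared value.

1.670

The 1:2:1 ratio has 4 parts, so with N = 1155 the expected counts are:
  red: 1155 × 1/4 = 288.75
  roan: 1155 × 2/4 = 577.5
  white: 1155 × 1/4 = 288.75
χ² = Σ (O − E)² / E
  red: (292 − 288.75)² / 288.75 = 0.0366
  roan: (593 − 577.5)² / 577.5 = 0.4160
  white: (270 − 288.75)² / 288.75 = 1.2175
χ² = 0.0366 + 0.4160 + 1.2175 = 1.6701 ≈ 1.670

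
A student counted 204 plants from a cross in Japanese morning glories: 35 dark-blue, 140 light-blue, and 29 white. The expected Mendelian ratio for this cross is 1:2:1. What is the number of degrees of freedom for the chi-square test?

2

A goodness-of-fit test with 3 phenotype classes has df = 3 − 1 = 2.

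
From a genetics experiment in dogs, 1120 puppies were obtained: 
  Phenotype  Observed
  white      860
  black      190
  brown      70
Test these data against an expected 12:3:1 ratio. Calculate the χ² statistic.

Total ratio parts = 16. Expected numbers out of 1120:
  white: 1120 × 12/16 = 840
  black: 1120 × 3/16 = 210
  brown: 1120 × 1/16 = 70
χ² = Σ (O − E)² / E
  white: (860 − 840)² / 840 = 0.4762
  black: (190 − 210)² / 210 = 1.9048
  brown: (70 − 70)² / 70 = 0.0000
χ² = 0.4762 + 1.9048 + 0.0000 = 2.381

2.381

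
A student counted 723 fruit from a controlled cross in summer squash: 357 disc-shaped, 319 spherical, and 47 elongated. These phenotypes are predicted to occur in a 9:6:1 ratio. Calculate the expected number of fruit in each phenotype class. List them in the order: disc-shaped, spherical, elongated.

Under the 9:6:1 hypothesis (Σ ratio = 16, N = 723):
  disc-shaped: 723 × 9/16 = 406.6875
  spherical: 723 × 6/16 = 271.125
  elongated: 723 × 1/16 = 45.1875

406.6875, 271.125, 45.1875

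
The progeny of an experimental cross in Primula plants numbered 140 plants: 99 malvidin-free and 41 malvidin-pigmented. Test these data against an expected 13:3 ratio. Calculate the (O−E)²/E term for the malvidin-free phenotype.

1.913

Expected counts for N = 140 under a 13:3 ratio (total parts = 16):
  malvidin-free: 140 × 13/16 = 113.75
  malvidin-pigmented: 140 × 3/16 = 26.25
Contribution of malvidin-free: (99 − 113.75)² / 113.75 = 1.9126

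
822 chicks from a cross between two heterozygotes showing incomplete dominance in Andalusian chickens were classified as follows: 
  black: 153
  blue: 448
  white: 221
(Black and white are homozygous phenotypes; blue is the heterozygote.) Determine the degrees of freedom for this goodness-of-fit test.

2

With incomplete dominance, a heterozygote × heterozygote cross gives a 1:2:1 phenotypic ratio.
A goodness-of-fit test with 3 phenotype classes has df = 3 − 1 = 2.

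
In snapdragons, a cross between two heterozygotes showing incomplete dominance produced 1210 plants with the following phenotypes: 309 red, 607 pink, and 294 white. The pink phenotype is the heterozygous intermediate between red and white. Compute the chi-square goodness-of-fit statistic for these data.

With incomplete dominance, a heterozygote × heterozygote cross gives a 1:2:1 phenotypic ratio.
Under the 1:2:1 hypothesis (Σ ratio = 4, N = 1210):
  red: 1210 × 1/4 = 302.5
  pink: 1210 × 2/4 = 605
  white: 1210 × 1/4 = 302.5
χ² = Σ (O − E)² / E
  red: (309 − 302.5)² / 302.5 = 0.1397
  pink: (607 − 605)² / 605 = 0.0066
  white: (294 − 302.5)² / 302.5 = 0.2388
χ² = 0.1397 + 0.0066 + 0.2388 = 0.3851 ≈ 0.385

0.385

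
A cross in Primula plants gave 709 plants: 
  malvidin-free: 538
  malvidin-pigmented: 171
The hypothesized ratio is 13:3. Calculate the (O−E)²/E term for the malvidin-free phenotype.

2.515

Expected counts for N = 709 under a 13:3 ratio (total parts = 16):
  malvidin-free: 709 × 13/16 = 576.0625
  malvidin-pigmented: 709 × 3/16 = 132.9375
Contribution of malvidin-free: (538 − 576.0625)² / 576.0625 = 2.5149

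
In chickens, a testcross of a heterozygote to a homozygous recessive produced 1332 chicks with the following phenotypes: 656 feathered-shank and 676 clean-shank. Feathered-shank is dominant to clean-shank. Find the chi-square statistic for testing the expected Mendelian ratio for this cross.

0.300

A testcross of a heterozygote (Aa × aa) gives a 1:1 phenotypic ratio.
Expected counts for N = 1332 under a 1:1 ratio (total parts = 2):
  feathered-shank: 1332 × 1/2 = 666
  clean-shank: 1332 × 1/2 = 666
χ² = Σ (O − E)² / E
  feathered-shank: (656 − 666)² / 666 = 0.1502
  clean-shank: (676 − 666)² / 666 = 0.1502
χ² = 0.1502 + 0.1502 = 0.3004 ≈ 0.300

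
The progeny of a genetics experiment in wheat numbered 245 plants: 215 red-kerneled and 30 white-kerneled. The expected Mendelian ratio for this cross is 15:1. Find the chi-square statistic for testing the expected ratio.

15.027

Expected counts for N = 245 under a 15:1 ratio (total parts = 16):
  red-kerneled: 245 × 15/16 = 229.6875
  white-kerneled: 245 × 1/16 = 15.3125
χ² = Σ (O − E)² / E
  red-kerneled: (215 − 229.6875)² / 229.6875 = 0.9392
  white-kerneled: (30 − 15.3125)² / 15.3125 = 14.0880
χ² = 0.9392 + 14.0880 = 15.0272 ≈ 15.027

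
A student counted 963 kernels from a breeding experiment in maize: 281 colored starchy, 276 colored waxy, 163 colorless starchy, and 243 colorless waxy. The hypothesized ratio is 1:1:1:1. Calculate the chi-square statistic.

The 1:1:1:1 ratio has 4 parts, so with N = 963 the expected counts are:
  colored starchy: 963 × 1/4 = 240.75
  colored waxy: 963 × 1/4 = 240.75
  colorless starchy: 963 × 1/4 = 240.75
  colorless waxy: 963 × 1/4 = 240.75
χ² = Σ (O − E)² / E
  colored starchy: (281 − 240.75)² / 240.75 = 6.7292
  colored waxy: (276 − 240.75)² / 240.75 = 5.1612
  colorless starchy: (163 − 240.75)² / 240.75 = 25.1093
  colorless waxy: (243 − 240.75)² / 240.75 = 0.0210
χ² = 6.7292 + 5.1612 + 25.1093 + 0.0210 = 37.0207 ≈ 37.021

37.021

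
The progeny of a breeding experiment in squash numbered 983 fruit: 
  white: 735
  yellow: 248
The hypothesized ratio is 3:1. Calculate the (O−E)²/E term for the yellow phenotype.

0.021

Expected counts for N = 983 under a 3:1 ratio (total parts = 4):
  white: 983 × 3/4 = 737.25
  yellow: 983 × 1/4 = 245.75
Contribution of yellow: (248 − 245.75)² / 245.75 = 0.0206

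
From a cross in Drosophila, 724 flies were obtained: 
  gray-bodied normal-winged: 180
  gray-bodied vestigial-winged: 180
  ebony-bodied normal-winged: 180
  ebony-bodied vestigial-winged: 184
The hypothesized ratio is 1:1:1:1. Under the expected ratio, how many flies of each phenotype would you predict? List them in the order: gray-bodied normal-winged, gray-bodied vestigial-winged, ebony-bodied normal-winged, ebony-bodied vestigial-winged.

Total ratio parts = 4. Expected numbers out of 724:
  gray-bodied normal-winged: 724 × 1/4 = 181
  gray-bodied vestigial-winged: 724 × 1/4 = 181
  ebony-bodied normal-winged: 724 × 1/4 = 181
  ebony-bodied vestigial-winged: 724 × 1/4 = 181

181, 181, 181, 181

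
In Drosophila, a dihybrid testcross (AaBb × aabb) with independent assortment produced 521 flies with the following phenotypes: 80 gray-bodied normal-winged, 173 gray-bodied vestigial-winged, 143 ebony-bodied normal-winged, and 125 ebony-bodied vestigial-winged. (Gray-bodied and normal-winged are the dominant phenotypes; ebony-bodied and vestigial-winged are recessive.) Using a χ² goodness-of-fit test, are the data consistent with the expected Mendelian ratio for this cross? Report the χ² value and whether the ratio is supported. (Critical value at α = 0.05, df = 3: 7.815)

A dihybrid testcross with independent assortment gives a 1:1:1:1 ratio.
Total ratio parts = 4. Expected numbers out of 521:
  gray-bodied normal-winged: 521 × 1/4 = 130.25
  gray-bodied vestigial-winged: 521 × 1/4 = 130.25
  ebony-bodied normal-winged: 521 × 1/4 = 130.25
  ebony-bodied vestigial-winged: 521 × 1/4 = 130.25
χ² = Σ (O − E)² / E
  gray-bodied normal-winged: (80 − 130.25)² / 130.25 = 19.3863
  gray-bodied vestigial-winged: (173 − 130.25)² / 130.25 = 14.0312
  ebony-bodied normal-winged: (143 − 130.25)² / 130.25 = 1.2481
  ebony-bodied vestigial-winged: (125 − 130.25)² / 130.25 = 0.2116
χ² = 19.3863 + 14.0312 + 1.2481 + 0.2116 = 34.8772 ≈ 34.877
Degrees of freedom = 4 − 1 = 3; critical value at α = 0.05 is 7.815.
Since 34.877 > 7.815, we reject the null hypothesis — the data do not fit the 1:1:1:1 ratio.

34.877; not consistent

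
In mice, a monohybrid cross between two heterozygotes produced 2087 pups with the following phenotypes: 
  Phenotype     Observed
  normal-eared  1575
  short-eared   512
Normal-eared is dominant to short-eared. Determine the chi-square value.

0.243

For a monohybrid cross between heterozygotes with complete dominance, the expected phenotypic ratio is 3:1.
Under the 3:1 hypothesis (Σ ratio = 4, N = 2087):
  normal-eared: 2087 × 3/4 = 1565.25
  short-eared: 2087 × 1/4 = 521.75
χ² = Σ (O − E)² / E
  normal-eared: (1575 − 1565.25)² / 1565.25 = 0.0607
  short-eared: (512 − 521.75)² / 521.75 = 0.1822
χ² = 0.0607 + 0.1822 = 0.2429 ≈ 0.243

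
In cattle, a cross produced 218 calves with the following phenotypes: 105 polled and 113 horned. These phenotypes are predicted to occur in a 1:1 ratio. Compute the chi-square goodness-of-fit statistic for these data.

0.294

Under the 1:1 hypothesis (Σ ratio = 2, N = 218):
  polled: 218 × 1/2 = 109
  horned: 218 × 1/2 = 109
χ² = Σ (O − E)² / E
  polled: (105 − 109)² / 109 = 0.1468
  horned: (113 − 109)² / 109 = 0.1468
χ² = 0.1468 + 0.1468 = 0.2936 ≈ 0.294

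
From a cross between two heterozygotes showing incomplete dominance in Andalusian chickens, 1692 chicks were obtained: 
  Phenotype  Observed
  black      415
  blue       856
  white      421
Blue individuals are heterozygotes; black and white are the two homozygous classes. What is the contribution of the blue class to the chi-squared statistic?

With incomplete dominance, a heterozygote × heterozygote cross gives a 1:2:1 phenotypic ratio.
Total ratio parts = 4. Expected numbers out of 1692:
  black: 1692 × 1/4 = 423
  blue: 1692 × 2/4 = 846
  white: 1692 × 1/4 = 423
Contribution of blue: (856 − 846)² / 846 = 0.1182

0.118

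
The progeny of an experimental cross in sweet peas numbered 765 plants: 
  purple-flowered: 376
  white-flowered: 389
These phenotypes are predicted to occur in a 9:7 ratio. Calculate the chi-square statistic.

15.669

Expected counts for N = 765 under a 9:7 ratio (total parts = 16):
  purple-flowered: 765 × 9/16 = 430.3125
  white-flowered: 765 × 7/16 = 334.6875
χ² = Σ (O − E)² / E
  purple-flowered: (376 − 430.3125)² / 430.3125 = 6.8551
  white-flowered: (389 − 334.6875)² / 334.6875 = 8.8137
χ² = 6.8551 + 8.8137 = 15.6688 ≈ 15.669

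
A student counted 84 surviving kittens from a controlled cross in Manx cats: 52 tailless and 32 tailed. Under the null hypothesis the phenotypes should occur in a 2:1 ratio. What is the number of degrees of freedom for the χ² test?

1

A goodness-of-fit test with 2 phenotype classes has df = 2 − 1 = 1.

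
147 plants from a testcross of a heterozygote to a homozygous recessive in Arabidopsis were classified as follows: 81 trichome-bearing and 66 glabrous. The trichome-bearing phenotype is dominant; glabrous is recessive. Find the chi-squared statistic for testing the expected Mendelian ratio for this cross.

A testcross of a heterozygote (Aa × aa) gives a 1:1 phenotypic ratio.
The 1:1 ratio has 2 parts, so with N = 147 the expected counts are:
  trichome-bearing: 147 × 1/2 = 73.5
  glabrous: 147 × 1/2 = 73.5
χ² = Σ (O − E)² / E
  trichome-bearing: (81 − 73.5)² / 73.5 = 0.7653
  glabrous: (66 − 73.5)² / 73.5 = 0.7653
χ² = 0.7653 + 0.7653 = 1.5306 ≈ 1.531

1.531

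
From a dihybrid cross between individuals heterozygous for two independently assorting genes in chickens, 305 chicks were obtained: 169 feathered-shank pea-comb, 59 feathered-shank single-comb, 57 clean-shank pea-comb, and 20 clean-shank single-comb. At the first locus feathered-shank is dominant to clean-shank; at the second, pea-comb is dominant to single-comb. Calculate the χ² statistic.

A dihybrid F₂ with independent assortment and complete dominance at both loci gives a 9:3:3:1 phenotypic ratio.
Total ratio parts = 16. Expected numbers out of 305:
  feathered-shank pea-comb: 305 × 9/16 = 171.5625
  feathered-shank single-comb: 305 × 3/16 = 57.1875
  clean-shank pea-comb: 305 × 3/16 = 57.1875
  clean-shank single-comb: 305 × 1/16 = 19.0625
χ² = Σ (O − E)² / E
  feathered-shank pea-comb: (169 − 171.5625)² / 171.5625 = 0.0383
  feathered-shank single-comb: (59 − 57.1875)² / 57.1875 = 0.0574
  clean-shank pea-comb: (57 − 57.1875)² / 57.1875 = 0.0006
  clean-shank single-comb: (20 − 19.0625)² / 19.0625 = 0.0461
χ² = 0.0383 + 0.0574 + 0.0006 + 0.0461 = 0.1424 ≈ 0.142

0.142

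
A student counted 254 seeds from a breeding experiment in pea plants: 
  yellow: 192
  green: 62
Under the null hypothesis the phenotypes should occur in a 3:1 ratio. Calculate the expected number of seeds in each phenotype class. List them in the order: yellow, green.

The 3:1 ratio has 4 parts, so with N = 254 the expected counts are:
  yellow: 254 × 3/4 = 190.5
  green: 254 × 1/4 = 63.5

190.5, 63.5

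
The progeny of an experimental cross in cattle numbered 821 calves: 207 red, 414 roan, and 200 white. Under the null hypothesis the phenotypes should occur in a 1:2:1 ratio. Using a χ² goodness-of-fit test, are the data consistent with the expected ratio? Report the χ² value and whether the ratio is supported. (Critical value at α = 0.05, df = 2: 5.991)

0.179; consistent

Under the 1:2:1 hypothesis (Σ ratio = 4, N = 821):
  red: 821 × 1/4 = 205.25
  roan: 821 × 2/4 = 410.5
  white: 821 × 1/4 = 205.25
χ² = Σ (O − E)² / E
  red: (207 − 205.25)² / 205.25 = 0.0149
  roan: (414 − 410.5)² / 410.5 = 0.0298
  white: (200 − 205.25)² / 205.25 = 0.1343
χ² = 0.0149 + 0.0298 + 0.1343 = 0.179
Degrees of freedom = 3 − 1 = 2; critical value at α = 0.05 is 5.991.
Since 0.179 < 5.991, we fail to reject the null hypothesis — the data are consistent with the 1:2:1 ratio.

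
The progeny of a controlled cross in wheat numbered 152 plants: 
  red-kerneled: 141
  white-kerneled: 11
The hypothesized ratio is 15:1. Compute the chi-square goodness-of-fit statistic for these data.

0.253

Under the 15:1 hypothesis (Σ ratio = 16, N = 152):
  red-kerneled: 152 × 15/16 = 142.5
  white-kerneled: 152 × 1/16 = 9.5
χ² = Σ (O − E)² / E
  red-kerneled: (141 − 142.5)² / 142.5 = 0.0158
  white-kerneled: (11 − 9.5)² / 9.5 = 0.2368
χ² = 0.0158 + 0.2368 = 0.2526 ≈ 0.253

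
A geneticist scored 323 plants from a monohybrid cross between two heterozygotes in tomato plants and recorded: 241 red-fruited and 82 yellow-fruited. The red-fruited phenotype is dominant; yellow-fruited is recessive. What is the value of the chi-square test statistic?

0.026

For a monohybrid cross between heterozygotes with complete dominance, the expected phenotypic ratio is 3:1.
Under the 3:1 hypothesis (Σ ratio = 4, N = 323):
  red-fruited: 323 × 3/4 = 242.25
  yellow-fruited: 323 × 1/4 = 80.75
χ² = Σ (O − E)² / E
  red-fruited: (241 − 242.25)² / 242.25 = 0.0064
  yellow-fruited: (82 − 80.75)² / 80.75 = 0.0193
χ² = 0.0064 + 0.0193 = 0.0257 ≈ 0.026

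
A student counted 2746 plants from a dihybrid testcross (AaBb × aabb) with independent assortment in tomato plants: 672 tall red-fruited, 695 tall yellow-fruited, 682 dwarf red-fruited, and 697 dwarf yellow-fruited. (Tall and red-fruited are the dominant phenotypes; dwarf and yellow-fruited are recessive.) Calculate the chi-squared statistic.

0.602

A dihybrid testcross with independent assortment gives a 1:1:1:1 ratio.
Total ratio parts = 4. Expected numbers out of 2746:
  tall red-fruited: 2746 × 1/4 = 686.5
  tall yellow-fruited: 2746 × 1/4 = 686.5
  dwarf red-fruited: 2746 × 1/4 = 686.5
  dwarf yellow-fruited: 2746 × 1/4 = 686.5
χ² = Σ (O − E)² / E
  tall red-fruited: (672 − 686.5)² / 686.5 = 0.3063
  tall yellow-fruited: (695 − 686.5)² / 686.5 = 0.1052
  dwarf red-fruited: (682 − 686.5)² / 686.5 = 0.0295
  dwarf yellow-fruited: (697 − 686.5)² / 686.5 = 0.1606
χ² = 0.3063 + 0.1052 + 0.0295 + 0.1606 = 0.6016 ≈ 0.602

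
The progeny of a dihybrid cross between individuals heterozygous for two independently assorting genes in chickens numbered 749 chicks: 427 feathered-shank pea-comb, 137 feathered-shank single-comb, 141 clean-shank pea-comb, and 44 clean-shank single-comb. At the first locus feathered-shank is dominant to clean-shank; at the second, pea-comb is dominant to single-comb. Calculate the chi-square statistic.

0.332

A dihybrid F₂ with independent assortment and complete dominance at both loci gives a 9:3:3:1 phenotypic ratio.
The 9:3:3:1 ratio has 16 parts, so with N = 749 the expected counts are:
  feathered-shank pea-comb: 749 × 9/16 = 421.3125
  feathered-shank single-comb: 749 × 3/16 = 140.4375
  clean-shank pea-comb: 749 × 3/16 = 140.4375
  clean-shank single-comb: 749 × 1/16 = 46.8125
χ² = Σ (O − E)² / E
  feathered-shank pea-comb: (427 − 421.3125)² / 421.3125 = 0.0768
  feathered-shank single-comb: (137 − 140.4375)² / 140.4375 = 0.0841
  clean-shank pea-comb: (141 − 140.4375)² / 140.4375 = 0.0023
  clean-shank single-comb: (44 − 46.8125)² / 46.8125 = 0.1690
χ² = 0.0768 + 0.0841 + 0.0023 + 0.1690 = 0.3322 ≈ 0.332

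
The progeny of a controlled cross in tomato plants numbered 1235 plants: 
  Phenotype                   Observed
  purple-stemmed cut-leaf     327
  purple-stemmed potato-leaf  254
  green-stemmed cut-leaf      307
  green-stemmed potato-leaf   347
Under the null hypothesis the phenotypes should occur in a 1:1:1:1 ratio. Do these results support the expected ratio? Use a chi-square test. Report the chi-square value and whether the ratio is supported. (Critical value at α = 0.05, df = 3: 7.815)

Under the 1:1:1:1 hypothesis (Σ ratio = 4, N = 1235):
  purple-stemmed cut-leaf: 1235 × 1/4 = 308.75
  purple-stemmed potato-leaf: 1235 × 1/4 = 308.75
  green-stemmed cut-leaf: 1235 × 1/4 = 308.75
  green-stemmed potato-leaf: 1235 × 1/4 = 308.75
χ² = Σ (O − E)² / E
  purple-stemmed cut-leaf: (327 − 308.75)² / 308.75 = 1.0787
  purple-stemmed potato-leaf: (254 − 308.75)² / 308.75 = 9.7087
  green-stemmed cut-leaf: (307 − 308.75)² / 308.75 = 0.0099
  green-stemmed potato-leaf: (347 − 308.75)² / 308.75 = 4.7387
χ² = 1.0787 + 9.7087 + 0.0099 + 4.7387 = 15.536
Degrees of freedom = 4 − 1 = 3; critical value at α = 0.05 is 7.815.
Since 15.536 > 7.815, we reject the null hypothesis — the data do not fit the 1:1:1:1 ratio.

15.536; not consistent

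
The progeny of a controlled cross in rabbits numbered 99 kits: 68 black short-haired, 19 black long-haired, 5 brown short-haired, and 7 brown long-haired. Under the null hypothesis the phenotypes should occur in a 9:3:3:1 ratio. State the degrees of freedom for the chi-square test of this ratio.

3

A goodness-of-fit test with 4 phenotype classes has df = 4 − 1 = 3.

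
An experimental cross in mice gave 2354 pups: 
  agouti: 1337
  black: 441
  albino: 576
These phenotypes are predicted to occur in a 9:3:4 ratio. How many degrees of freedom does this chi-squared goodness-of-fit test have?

2

A goodness-of-fit test with 3 phenotype classes has df = 3 − 1 = 2.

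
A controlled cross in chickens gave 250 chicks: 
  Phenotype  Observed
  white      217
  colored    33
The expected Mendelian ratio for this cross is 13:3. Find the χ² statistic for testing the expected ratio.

The 13:3 ratio has 16 parts, so with N = 250 the expected counts are:
  white: 250 × 13/16 = 203.125
  colored: 250 × 3/16 = 46.875
χ² = Σ (O − E)² / E
  white: (217 − 203.125)² / 203.125 = 0.9478
  colored: (33 − 46.875)² / 46.875 = 4.1070
χ² = 0.9478 + 4.1070 = 5.0548 ≈ 5.055

5.055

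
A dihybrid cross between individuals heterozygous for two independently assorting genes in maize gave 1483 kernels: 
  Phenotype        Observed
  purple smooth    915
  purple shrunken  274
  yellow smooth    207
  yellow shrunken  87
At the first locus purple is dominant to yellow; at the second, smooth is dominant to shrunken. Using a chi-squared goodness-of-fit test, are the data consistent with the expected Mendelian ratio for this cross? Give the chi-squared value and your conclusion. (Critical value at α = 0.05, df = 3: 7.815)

26.398; not consistent

A dihybrid F₂ with independent assortment and complete dominance at both loci gives a 9:3:3:1 phenotypic ratio.
Expected counts for N = 1483 under a 9:3:3:1 ratio (total parts = 16):
  purple smooth: 1483 × 9/16 = 834.1875
  purple shrunken: 1483 × 3/16 = 278.0625
  yellow smooth: 1483 × 3/16 = 278.0625
  yellow shrunken: 1483 × 1/16 = 92.6875
χ² = Σ (O − E)² / E
  purple smooth: (915 − 834.1875)² / 834.1875 = 7.8288
  purple shrunken: (274 − 278.0625)² / 278.0625 = 0.0594
  yellow smooth: (207 − 278.0625)² / 278.0625 = 18.1609
  yellow shrunken: (87 − 92.6875)² / 92.6875 = 0.3490
χ² = 7.8288 + 0.0594 + 18.1609 + 0.3490 = 26.3981 ≈ 26.398
Degrees of freedom = 4 − 1 = 3; critical value at α = 0.05 is 7.815.
Since 26.398 > 7.815, we reject the null hypothesis — the data do not fit the 9:3:3:1 ratio.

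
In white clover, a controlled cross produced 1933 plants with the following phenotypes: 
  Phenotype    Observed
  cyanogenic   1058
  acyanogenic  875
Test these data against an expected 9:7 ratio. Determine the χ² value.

Under the 9:7 hypothesis (Σ ratio = 16, N = 1933):
  cyanogenic: 1933 × 9/16 = 1087.3125
  acyanogenic: 1933 × 7/16 = 845.6875
χ² = Σ (O − E)² / E
  cyanogenic: (1058 − 1087.3125)² / 1087.3125 = 0.7902
  acyanogenic: (875 − 845.6875)² / 845.6875 = 1.0160
χ² = 0.7902 + 1.0160 = 1.8062 ≈ 1.806

1.806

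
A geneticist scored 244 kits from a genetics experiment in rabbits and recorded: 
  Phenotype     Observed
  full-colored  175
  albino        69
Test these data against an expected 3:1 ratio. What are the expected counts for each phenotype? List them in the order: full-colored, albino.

The 3:1 ratio has 4 parts, so with N = 244 the expected counts are:
  full-colored: 244 × 3/4 = 183
  albino: 244 × 1/4 = 61

183, 61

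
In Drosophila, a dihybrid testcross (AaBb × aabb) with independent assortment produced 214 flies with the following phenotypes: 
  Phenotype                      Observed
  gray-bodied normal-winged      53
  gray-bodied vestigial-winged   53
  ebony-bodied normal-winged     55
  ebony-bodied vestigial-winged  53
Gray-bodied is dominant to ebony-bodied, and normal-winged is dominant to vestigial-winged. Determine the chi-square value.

A dihybrid testcross with independent assortment gives a 1:1:1:1 ratio.
The 1:1:1:1 ratio has 4 parts, so with N = 214 the expected counts are:
  gray-bodied normal-winged: 214 × 1/4 = 53.5
  gray-bodied vestigial-winged: 214 × 1/4 = 53.5
  ebony-bodied normal-winged: 214 × 1/4 = 53.5
  ebony-bodied vestigial-winged: 214 × 1/4 = 53.5
χ² = Σ (O − E)² / E
  gray-bodied normal-winged: (53 − 53.5)² / 53.5 = 0.0047
  gray-bodied vestigial-winged: (53 − 53.5)² / 53.5 = 0.0047
  ebony-bodied normal-winged: (55 − 53.5)² / 53.5 = 0.0421
  ebony-bodied vestigial-winged: (53 − 53.5)² / 53.5 = 0.0047
χ² = 0.0047 + 0.0047 + 0.0421 + 0.0047 = 0.0562 ≈ 0.056

0.056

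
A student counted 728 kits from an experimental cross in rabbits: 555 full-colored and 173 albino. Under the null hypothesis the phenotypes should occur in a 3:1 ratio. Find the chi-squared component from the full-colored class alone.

0.148

Expected counts for N = 728 under a 3:1 ratio (total parts = 4):
  full-colored: 728 × 3/4 = 546
  albino: 728 × 1/4 = 182
Contribution of full-colored: (555 − 546)² / 546 = 0.1484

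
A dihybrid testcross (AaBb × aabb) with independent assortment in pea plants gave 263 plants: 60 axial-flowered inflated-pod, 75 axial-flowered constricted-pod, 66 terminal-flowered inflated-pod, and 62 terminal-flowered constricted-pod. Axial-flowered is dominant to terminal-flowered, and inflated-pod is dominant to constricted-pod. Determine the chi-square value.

2.019

A dihybrid testcross with independent assortment gives a 1:1:1:1 ratio.
Expected counts for N = 263 under a 1:1:1:1 ratio (total parts = 4):
  axial-flowered inflated-pod: 263 × 1/4 = 65.75
  axial-flowered constricted-pod: 263 × 1/4 = 65.75
  terminal-flowered inflated-pod: 263 × 1/4 = 65.75
  terminal-flowered constricted-pod: 263 × 1/4 = 65.75
χ² = Σ (O − E)² / E
  axial-flowered inflated-pod: (60 − 65.75)² / 65.75 = 0.5029
  axial-flowered constricted-pod: (75 − 65.75)² / 65.75 = 1.3013
  terminal-flowered inflated-pod: (66 − 65.75)² / 65.75 = 0.0010
  terminal-flowered constricted-pod: (62 − 65.75)² / 65.75 = 0.2139
χ² = 0.5029 + 1.3013 + 0.0010 + 0.2139 = 2.0191 ≈ 2.019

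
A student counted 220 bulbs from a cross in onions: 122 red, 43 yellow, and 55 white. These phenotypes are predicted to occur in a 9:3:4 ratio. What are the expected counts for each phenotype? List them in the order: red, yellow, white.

Total ratio parts = 16. Expected numbers out of 220:
  red: 220 × 9/16 = 123.75
  yellow: 220 × 3/16 = 41.25
  white: 220 × 4/16 = 55

123.75, 41.25, 55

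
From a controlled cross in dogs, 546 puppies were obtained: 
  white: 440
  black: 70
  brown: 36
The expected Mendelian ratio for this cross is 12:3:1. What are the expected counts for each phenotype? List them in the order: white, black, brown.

409.5, 102.375, 34.125

Under the 12:3:1 hypothesis (Σ ratio = 16, N = 546):
  white: 546 × 12/16 = 409.5
  black: 546 × 3/16 = 102.375
  brown: 546 × 1/16 = 34.125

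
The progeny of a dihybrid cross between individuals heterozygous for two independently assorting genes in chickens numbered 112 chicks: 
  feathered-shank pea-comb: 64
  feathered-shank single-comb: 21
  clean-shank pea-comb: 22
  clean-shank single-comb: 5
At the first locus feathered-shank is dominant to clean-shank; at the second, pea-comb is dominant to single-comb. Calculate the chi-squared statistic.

0.635

A dihybrid F₂ with independent assortment and complete dominance at both loci gives a 9:3:3:1 phenotypic ratio.
Under the 9:3:3:1 hypothesis (Σ ratio = 16, N = 112):
  feathered-shank pea-comb: 112 × 9/16 = 63
  feathered-shank single-comb: 112 × 3/16 = 21
  clean-shank pea-comb: 112 × 3/16 = 21
  clean-shank single-comb: 112 × 1/16 = 7
χ² = Σ (O − E)² / E
  feathered-shank pea-comb: (64 − 63)² / 63 = 0.0159
  feathered-shank single-comb: (21 − 21)² / 21 = 0.0000
  clean-shank pea-comb: (22 − 21)² / 21 = 0.0476
  clean-shank single-comb: (5 − 7)² / 7 = 0.5714
χ² = 0.0159 + 0.0000 + 0.0476 + 0.5714 = 0.6349 ≈ 0.635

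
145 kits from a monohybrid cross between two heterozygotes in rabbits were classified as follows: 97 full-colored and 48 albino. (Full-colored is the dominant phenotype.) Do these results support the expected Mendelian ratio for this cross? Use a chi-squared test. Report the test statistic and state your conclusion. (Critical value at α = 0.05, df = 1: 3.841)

For a monohybrid cross between heterozygotes with complete dominance, the expected phenotypic ratio is 3:1.
The 3:1 ratio has 4 parts, so with N = 145 the expected counts are:
  full-colored: 145 × 3/4 = 108.75
  albino: 145 × 1/4 = 36.25
χ² = Σ (O − E)² / E
  full-colored: (97 − 108.75)² / 108.75 = 1.2695
  albino: (48 − 36.25)² / 36.25 = 3.8086
χ² = 1.2695 + 3.8086 = 5.0781 ≈ 5.078
Degrees of freedom = 2 − 1 = 1; critical value at α = 0.05 is 3.841.
Since 5.078 > 3.841, we reject the null hypothesis — the data do not fit the 3:1 ratio.

5.078; not consistent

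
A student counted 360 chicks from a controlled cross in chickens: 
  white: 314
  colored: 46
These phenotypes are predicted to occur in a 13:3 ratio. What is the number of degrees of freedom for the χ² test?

1

A goodness-of-fit test with 2 phenotype classes has df = 2 − 1 = 1.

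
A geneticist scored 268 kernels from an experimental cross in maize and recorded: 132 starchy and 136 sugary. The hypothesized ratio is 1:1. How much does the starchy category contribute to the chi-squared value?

0.030

Expected counts for N = 268 under a 1:1 ratio (total parts = 2):
  starchy: 268 × 1/2 = 134
  sugary: 268 × 1/2 = 134
Contribution of starchy: (132 − 134)² / 134 = 0.0299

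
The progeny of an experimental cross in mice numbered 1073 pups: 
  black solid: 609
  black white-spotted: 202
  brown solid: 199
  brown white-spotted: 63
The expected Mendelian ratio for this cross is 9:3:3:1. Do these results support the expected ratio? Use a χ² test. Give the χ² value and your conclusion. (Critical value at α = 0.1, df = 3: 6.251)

0.322; consistent

The 9:3:3:1 ratio has 16 parts, so with N = 1073 the expected counts are:
  black solid: 1073 × 9/16 = 603.5625
  black white-spotted: 1073 × 3/16 = 201.1875
  brown solid: 1073 × 3/16 = 201.1875
  brown white-spotted: 1073 × 1/16 = 67.0625
χ² = Σ (O − E)² / E
  black solid: (609 − 603.5625)² / 603.5625 = 0.0490
  black white-spotted: (202 − 201.1875)² / 201.1875 = 0.0033
  brown solid: (199 − 201.1875)² / 201.1875 = 0.0238
  brown white-spotted: (63 − 67.0625)² / 67.0625 = 0.2461
χ² = 0.0490 + 0.0033 + 0.0238 + 0.2461 = 0.3222 ≈ 0.322
Degrees of freedom = 4 − 1 = 3; critical value at α = 0.1 is 6.251.
Since 0.322 < 6.251, we fail to reject the null hypothesis — the data are consistent with the 9:3:3:1 ratio.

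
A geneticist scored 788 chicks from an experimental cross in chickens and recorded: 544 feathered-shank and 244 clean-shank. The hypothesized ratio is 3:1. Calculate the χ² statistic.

The 3:1 ratio has 4 parts, so with N = 788 the expected counts are:
  feathered-shank: 788 × 3/4 = 591
  clean-shank: 788 × 1/4 = 197
χ² = Σ (O − E)² / E
  feathered-shank: (544 − 591)² / 591 = 3.7377
  clean-shank: (244 − 197)² / 197 = 11.2132
χ² = 3.7377 + 11.2132 = 14.9509 ≈ 14.951

14.951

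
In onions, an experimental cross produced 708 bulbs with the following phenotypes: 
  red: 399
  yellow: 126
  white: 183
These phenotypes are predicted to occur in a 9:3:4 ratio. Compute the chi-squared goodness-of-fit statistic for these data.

0.548

Under the 9:3:4 hypothesis (Σ ratio = 16, N = 708):
  red: 708 × 9/16 = 398.25
  yellow: 708 × 3/16 = 132.75
  white: 708 × 4/16 = 177
χ² = Σ (O − E)² / E
  red: (399 − 398.25)² / 398.25 = 0.0014
  yellow: (126 − 132.75)² / 132.75 = 0.3432
  white: (183 − 177)² / 177 = 0.2034
χ² = 0.0014 + 0.3432 + 0.2034 = 0.548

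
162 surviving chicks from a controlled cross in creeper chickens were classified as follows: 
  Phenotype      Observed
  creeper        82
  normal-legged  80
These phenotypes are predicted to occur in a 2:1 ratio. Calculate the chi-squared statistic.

Under the 2:1 hypothesis (Σ ratio = 3, N = 162):
  creeper: 162 × 2/3 = 108
  normal-legged: 162 × 1/3 = 54
χ² = Σ (O − E)² / E
  creeper: (82 − 108)² / 108 = 6.2593
  normal-legged: (80 − 54)² / 54 = 12.5185
χ² = 6.2593 + 12.5185 = 18.7778 ≈ 18.778

18.778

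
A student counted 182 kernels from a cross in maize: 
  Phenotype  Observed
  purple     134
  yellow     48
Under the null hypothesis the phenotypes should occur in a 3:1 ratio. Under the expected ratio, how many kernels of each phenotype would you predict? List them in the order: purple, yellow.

136.5, 45.5

Total ratio parts = 4. Expected numbers out of 182:
  purple: 182 × 3/4 = 136.5
  yellow: 182 × 1/4 = 45.5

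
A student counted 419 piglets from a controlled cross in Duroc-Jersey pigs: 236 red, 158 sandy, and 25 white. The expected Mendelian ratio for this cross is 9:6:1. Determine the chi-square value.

0.059

Under the 9:6:1 hypothesis (Σ ratio = 16, N = 419):
  red: 419 × 9/16 = 235.6875
  sandy: 419 × 6/16 = 157.125
  white: 419 × 1/16 = 26.1875
χ² = Σ (O − E)² / E
  red: (236 − 235.6875)² / 235.6875 = 0.0004
  sandy: (158 − 157.125)² / 157.125 = 0.0049
  white: (25 − 26.1875)² / 26.1875 = 0.0538
χ² = 0.0004 + 0.0049 + 0.0538 = 0.0591 ≈ 0.059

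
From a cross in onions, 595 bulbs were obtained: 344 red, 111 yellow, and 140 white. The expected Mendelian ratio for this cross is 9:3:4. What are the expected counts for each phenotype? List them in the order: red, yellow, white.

334.6875, 111.5625, 148.75

The 9:3:4 ratio has 16 parts, so with N = 595 the expected counts are:
  red: 595 × 9/16 = 334.6875
  yellow: 595 × 3/16 = 111.5625
  white: 595 × 4/16 = 148.75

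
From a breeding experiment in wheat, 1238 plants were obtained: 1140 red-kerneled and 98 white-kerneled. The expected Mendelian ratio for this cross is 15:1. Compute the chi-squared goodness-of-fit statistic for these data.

5.864

Total ratio parts = 16. Expected numbers out of 1238:
  red-kerneled: 1238 × 15/16 = 1160.625
  white-kerneled: 1238 × 1/16 = 77.375
χ² = Σ (O − E)² / E
  red-kerneled: (1140 − 1160.625)² / 1160.625 = 0.3665
  white-kerneled: (98 − 77.375)² / 77.375 = 5.4978
χ² = 0.3665 + 5.4978 = 5.8643 ≈ 5.864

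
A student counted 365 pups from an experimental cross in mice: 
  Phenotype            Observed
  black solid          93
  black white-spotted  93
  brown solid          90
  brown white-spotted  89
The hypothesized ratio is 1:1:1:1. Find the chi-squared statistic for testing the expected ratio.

Expected counts for N = 365 under a 1:1:1:1 ratio (total parts = 4):
  black solid: 365 × 1/4 = 91.25
  black white-spotted: 365 × 1/4 = 91.25
  brown solid: 365 × 1/4 = 91.25
  brown white-spotted: 365 × 1/4 = 91.25
χ² = Σ (O − E)² / E
  black solid: (93 − 91.25)² / 91.25 = 0.0336
  black white-spotted: (93 − 91.25)² / 91.25 = 0.0336
  brown solid: (90 − 91.25)² / 91.25 = 0.0171
  brown white-spotted: (89 − 91.25)² / 91.25 = 0.0555
χ² = 0.0336 + 0.0336 + 0.0171 + 0.0555 = 0.1398 ≈ 0.140

0.140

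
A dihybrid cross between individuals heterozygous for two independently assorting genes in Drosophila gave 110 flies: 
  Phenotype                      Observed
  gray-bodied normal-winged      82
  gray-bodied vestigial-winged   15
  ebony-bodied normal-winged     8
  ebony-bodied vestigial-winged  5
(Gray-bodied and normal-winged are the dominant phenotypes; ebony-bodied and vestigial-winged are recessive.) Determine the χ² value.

16.319

A dihybrid F₂ with independent assortment and complete dominance at both loci gives a 9:3:3:1 phenotypic ratio.
Total ratio parts = 16. Expected numbers out of 110:
  gray-bodied normal-winged: 110 × 9/16 = 61.875
  gray-bodied vestigial-winged: 110 × 3/16 = 20.625
  ebony-bodied normal-winged: 110 × 3/16 = 20.625
  ebony-bodied vestigial-winged: 110 × 1/16 = 6.875
χ² = Σ (O − E)² / E
  gray-bodied normal-winged: (82 − 61.875)² / 61.875 = 6.5457
  gray-bodied vestigial-winged: (15 − 20.625)² / 20.625 = 1.5341
  ebony-bodied normal-winged: (8 − 20.625)² / 20.625 = 7.7280
  ebony-bodied vestigial-winged: (5 − 6.875)² / 6.875 = 0.5114
χ² = 6.5457 + 1.5341 + 7.7280 + 0.5114 = 16.3192 ≈ 16.319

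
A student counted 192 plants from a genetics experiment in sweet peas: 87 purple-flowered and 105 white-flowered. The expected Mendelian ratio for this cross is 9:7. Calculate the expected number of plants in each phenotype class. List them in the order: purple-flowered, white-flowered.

108, 84

Under the 9:7 hypothesis (Σ ratio = 16, N = 192):
  purple-flowered: 192 × 9/16 = 108
  white-flowered: 192 × 7/16 = 84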